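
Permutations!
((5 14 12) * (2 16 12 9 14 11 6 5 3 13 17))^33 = (2 3)(9 14)(12 17)(13 16) = [0, 1, 3, 2, 4, 5, 6, 7, 8, 14, 10, 11, 17, 16, 9, 15, 13, 12]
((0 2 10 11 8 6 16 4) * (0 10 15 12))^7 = (0 12 15 2)(4 10 11 8 6 16) = [12, 1, 0, 3, 10, 5, 16, 7, 6, 9, 11, 8, 15, 13, 14, 2, 4]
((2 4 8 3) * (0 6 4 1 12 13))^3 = [8, 0, 13, 12, 2, 5, 3, 7, 1, 9, 10, 11, 6, 4] = (0 8 1)(2 13 4)(3 12 6)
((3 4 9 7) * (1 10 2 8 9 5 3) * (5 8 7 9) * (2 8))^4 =(1 3)(2 8)(4 10)(5 7) =[0, 3, 8, 1, 10, 7, 6, 5, 2, 9, 4]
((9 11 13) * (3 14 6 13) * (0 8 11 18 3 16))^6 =(18)(0 11)(8 16) =[11, 1, 2, 3, 4, 5, 6, 7, 16, 9, 10, 0, 12, 13, 14, 15, 8, 17, 18]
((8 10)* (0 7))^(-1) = (0 7)(8 10) = [7, 1, 2, 3, 4, 5, 6, 0, 10, 9, 8]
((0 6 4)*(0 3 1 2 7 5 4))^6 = (7) = [0, 1, 2, 3, 4, 5, 6, 7]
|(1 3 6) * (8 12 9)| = |(1 3 6)(8 12 9)| = 3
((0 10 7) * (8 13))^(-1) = (0 7 10)(8 13) = [7, 1, 2, 3, 4, 5, 6, 10, 13, 9, 0, 11, 12, 8]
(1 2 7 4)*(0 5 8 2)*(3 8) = (0 5 3 8 2 7 4 1) = [5, 0, 7, 8, 1, 3, 6, 4, 2]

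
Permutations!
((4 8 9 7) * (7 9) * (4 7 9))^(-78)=(9)=[0, 1, 2, 3, 4, 5, 6, 7, 8, 9]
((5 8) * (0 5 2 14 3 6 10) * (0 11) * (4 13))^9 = (14)(4 13) = [0, 1, 2, 3, 13, 5, 6, 7, 8, 9, 10, 11, 12, 4, 14]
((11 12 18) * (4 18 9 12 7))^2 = [0, 1, 2, 3, 11, 5, 6, 18, 8, 9, 10, 4, 12, 13, 14, 15, 16, 17, 7] = (4 11)(7 18)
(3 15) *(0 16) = (0 16)(3 15) = [16, 1, 2, 15, 4, 5, 6, 7, 8, 9, 10, 11, 12, 13, 14, 3, 0]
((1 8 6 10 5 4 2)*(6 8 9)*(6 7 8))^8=[0, 2, 4, 3, 5, 10, 8, 9, 7, 1, 6]=(1 2 4 5 10 6 8 7 9)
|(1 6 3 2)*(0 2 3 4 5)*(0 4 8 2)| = |(1 6 8 2)(4 5)| = 4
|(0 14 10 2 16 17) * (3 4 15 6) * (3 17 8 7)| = 12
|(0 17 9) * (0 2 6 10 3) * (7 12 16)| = |(0 17 9 2 6 10 3)(7 12 16)| = 21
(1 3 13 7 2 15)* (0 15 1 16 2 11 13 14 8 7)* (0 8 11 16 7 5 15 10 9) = (0 10 9)(1 3 14 11 13 8 5 15 7 16 2) = [10, 3, 1, 14, 4, 15, 6, 16, 5, 0, 9, 13, 12, 8, 11, 7, 2]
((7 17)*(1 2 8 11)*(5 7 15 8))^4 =(1 17)(2 15)(5 8)(7 11) =[0, 17, 15, 3, 4, 8, 6, 11, 5, 9, 10, 7, 12, 13, 14, 2, 16, 1]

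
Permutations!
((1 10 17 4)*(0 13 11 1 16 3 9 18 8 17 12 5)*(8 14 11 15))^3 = (0 8 16 18 1 5 15 4 9 11 12 13 17 3 14 10) = [8, 5, 2, 14, 9, 15, 6, 7, 16, 11, 0, 12, 13, 17, 10, 4, 18, 3, 1]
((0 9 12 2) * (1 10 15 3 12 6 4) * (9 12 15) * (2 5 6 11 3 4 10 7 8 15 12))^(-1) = [2, 4, 0, 11, 15, 12, 5, 1, 7, 10, 6, 9, 3, 13, 14, 8] = (0 2)(1 4 15 8 7)(3 11 9 10 6 5 12)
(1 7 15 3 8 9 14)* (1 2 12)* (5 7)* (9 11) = [0, 5, 12, 8, 4, 7, 6, 15, 11, 14, 10, 9, 1, 13, 2, 3] = (1 5 7 15 3 8 11 9 14 2 12)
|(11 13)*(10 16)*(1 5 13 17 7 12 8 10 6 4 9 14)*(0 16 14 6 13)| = 12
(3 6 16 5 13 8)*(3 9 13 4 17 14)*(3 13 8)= (3 6 16 5 4 17 14 13)(8 9)= [0, 1, 2, 6, 17, 4, 16, 7, 9, 8, 10, 11, 12, 3, 13, 15, 5, 14]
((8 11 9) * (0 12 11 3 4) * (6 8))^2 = (0 11 6 3)(4 12 9 8) = [11, 1, 2, 0, 12, 5, 3, 7, 4, 8, 10, 6, 9]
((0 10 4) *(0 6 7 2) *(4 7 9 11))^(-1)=(0 2 7 10)(4 11 9 6)=[2, 1, 7, 3, 11, 5, 4, 10, 8, 6, 0, 9]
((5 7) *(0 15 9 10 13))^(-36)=(0 13 10 9 15)=[13, 1, 2, 3, 4, 5, 6, 7, 8, 15, 9, 11, 12, 10, 14, 0]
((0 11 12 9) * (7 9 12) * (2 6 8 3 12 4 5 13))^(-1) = [9, 1, 13, 8, 12, 4, 2, 11, 6, 7, 10, 0, 3, 5] = (0 9 7 11)(2 13 5 4 12 3 8 6)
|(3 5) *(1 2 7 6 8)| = |(1 2 7 6 8)(3 5)| = 10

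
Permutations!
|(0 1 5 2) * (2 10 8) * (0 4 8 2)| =7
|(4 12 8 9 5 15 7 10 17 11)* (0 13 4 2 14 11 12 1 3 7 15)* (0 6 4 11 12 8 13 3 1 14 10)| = |(0 3 7)(2 10 17 8 9 5 6 4 14 12 13 11)| = 12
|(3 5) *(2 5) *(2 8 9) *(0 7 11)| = |(0 7 11)(2 5 3 8 9)| = 15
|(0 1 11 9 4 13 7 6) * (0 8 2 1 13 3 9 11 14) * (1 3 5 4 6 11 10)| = |(0 13 7 11 10 1 14)(2 3 9 6 8)(4 5)| = 70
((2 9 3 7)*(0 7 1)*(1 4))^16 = (0 2 3 1 7 9 4) = [2, 7, 3, 1, 0, 5, 6, 9, 8, 4]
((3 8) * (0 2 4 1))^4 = (8) = [0, 1, 2, 3, 4, 5, 6, 7, 8]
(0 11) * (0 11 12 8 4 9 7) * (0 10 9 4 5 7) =[12, 1, 2, 3, 4, 7, 6, 10, 5, 0, 9, 11, 8] =(0 12 8 5 7 10 9)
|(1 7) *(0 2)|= 2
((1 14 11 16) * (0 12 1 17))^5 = (0 16 14 12 17 11 1) = [16, 0, 2, 3, 4, 5, 6, 7, 8, 9, 10, 1, 17, 13, 12, 15, 14, 11]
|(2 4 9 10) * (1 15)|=|(1 15)(2 4 9 10)|=4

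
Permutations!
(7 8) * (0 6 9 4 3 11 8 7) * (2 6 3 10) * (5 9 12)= (0 3 11 8)(2 6 12 5 9 4 10)= [3, 1, 6, 11, 10, 9, 12, 7, 0, 4, 2, 8, 5]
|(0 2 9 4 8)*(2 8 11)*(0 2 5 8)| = 6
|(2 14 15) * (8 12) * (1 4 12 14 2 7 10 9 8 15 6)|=10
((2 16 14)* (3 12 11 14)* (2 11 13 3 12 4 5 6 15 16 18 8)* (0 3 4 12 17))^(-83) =[15, 1, 18, 16, 3, 12, 13, 7, 2, 9, 10, 14, 17, 0, 11, 4, 5, 6, 8] =(0 15 4 3 16 5 12 17 6 13)(2 18 8)(11 14)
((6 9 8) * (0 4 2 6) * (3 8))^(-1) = (0 8 3 9 6 2 4) = [8, 1, 4, 9, 0, 5, 2, 7, 3, 6]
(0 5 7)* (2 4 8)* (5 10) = (0 10 5 7)(2 4 8) = [10, 1, 4, 3, 8, 7, 6, 0, 2, 9, 5]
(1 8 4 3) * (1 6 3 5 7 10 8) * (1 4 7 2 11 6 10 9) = [0, 4, 11, 10, 5, 2, 3, 9, 7, 1, 8, 6] = (1 4 5 2 11 6 3 10 8 7 9)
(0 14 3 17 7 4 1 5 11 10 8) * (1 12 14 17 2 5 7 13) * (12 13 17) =(17)(0 12 14 3 2 5 11 10 8)(1 7 4 13) =[12, 7, 5, 2, 13, 11, 6, 4, 0, 9, 8, 10, 14, 1, 3, 15, 16, 17]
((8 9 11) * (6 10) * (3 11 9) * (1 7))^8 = (3 8 11) = [0, 1, 2, 8, 4, 5, 6, 7, 11, 9, 10, 3]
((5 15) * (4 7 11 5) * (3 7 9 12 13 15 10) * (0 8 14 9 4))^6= (0 15 13 12 9 14 8)(3 7 11 5 10)= [15, 1, 2, 7, 4, 10, 6, 11, 0, 14, 3, 5, 9, 12, 8, 13]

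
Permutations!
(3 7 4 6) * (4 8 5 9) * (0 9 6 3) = (0 9 4 3 7 8 5 6) = [9, 1, 2, 7, 3, 6, 0, 8, 5, 4]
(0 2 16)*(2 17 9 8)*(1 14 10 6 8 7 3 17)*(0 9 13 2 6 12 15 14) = [1, 0, 16, 17, 4, 5, 8, 3, 6, 7, 12, 11, 15, 2, 10, 14, 9, 13] = (0 1)(2 16 9 7 3 17 13)(6 8)(10 12 15 14)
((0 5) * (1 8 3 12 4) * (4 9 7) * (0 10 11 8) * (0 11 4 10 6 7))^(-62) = [12, 10, 2, 11, 7, 9, 0, 5, 1, 3, 6, 4, 8] = (0 12 8 1 10 6)(3 11 4 7 5 9)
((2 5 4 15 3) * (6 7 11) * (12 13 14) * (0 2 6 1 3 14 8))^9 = (15)(1 11 7 6 3) = [0, 11, 2, 1, 4, 5, 3, 6, 8, 9, 10, 7, 12, 13, 14, 15]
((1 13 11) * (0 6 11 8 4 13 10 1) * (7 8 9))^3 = [0, 10, 2, 3, 7, 5, 6, 13, 9, 4, 1, 11, 12, 8] = (1 10)(4 7 13 8 9)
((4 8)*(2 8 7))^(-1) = (2 7 4 8) = [0, 1, 7, 3, 8, 5, 6, 4, 2]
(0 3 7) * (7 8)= (0 3 8 7)= [3, 1, 2, 8, 4, 5, 6, 0, 7]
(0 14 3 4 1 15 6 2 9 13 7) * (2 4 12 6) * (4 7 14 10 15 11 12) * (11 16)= [10, 16, 9, 4, 1, 5, 7, 0, 8, 13, 15, 12, 6, 14, 3, 2, 11]= (0 10 15 2 9 13 14 3 4 1 16 11 12 6 7)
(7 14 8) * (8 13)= (7 14 13 8)= [0, 1, 2, 3, 4, 5, 6, 14, 7, 9, 10, 11, 12, 8, 13]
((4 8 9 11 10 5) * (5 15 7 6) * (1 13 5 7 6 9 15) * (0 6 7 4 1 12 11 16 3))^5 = [7, 5, 2, 15, 16, 13, 9, 6, 3, 4, 11, 12, 10, 1, 14, 0, 8] = (0 7 6 9 4 16 8 3 15)(1 5 13)(10 11 12)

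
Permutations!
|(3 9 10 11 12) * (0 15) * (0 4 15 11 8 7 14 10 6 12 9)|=|(0 11 9 6 12 3)(4 15)(7 14 10 8)|=12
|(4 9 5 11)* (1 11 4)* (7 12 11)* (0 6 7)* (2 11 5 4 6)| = |(0 2 11 1)(4 9)(5 6 7 12)| = 4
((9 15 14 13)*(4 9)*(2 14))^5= [0, 1, 15, 3, 13, 5, 6, 7, 8, 4, 10, 11, 12, 14, 2, 9]= (2 15 9 4 13 14)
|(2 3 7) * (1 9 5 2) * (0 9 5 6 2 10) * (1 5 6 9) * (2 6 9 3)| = 7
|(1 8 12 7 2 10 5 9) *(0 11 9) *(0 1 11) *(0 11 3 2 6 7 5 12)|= |(0 11 9 3 2 10 12 5 1 8)(6 7)|= 10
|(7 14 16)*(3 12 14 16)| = 6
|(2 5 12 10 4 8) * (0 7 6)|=6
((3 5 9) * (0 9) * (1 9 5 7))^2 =(1 3)(7 9) =[0, 3, 2, 1, 4, 5, 6, 9, 8, 7]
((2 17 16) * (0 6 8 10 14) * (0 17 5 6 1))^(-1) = (0 1)(2 16 17 14 10 8 6 5) = [1, 0, 16, 3, 4, 2, 5, 7, 6, 9, 8, 11, 12, 13, 10, 15, 17, 14]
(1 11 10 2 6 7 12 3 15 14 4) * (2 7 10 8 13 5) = [0, 11, 6, 15, 1, 2, 10, 12, 13, 9, 7, 8, 3, 5, 4, 14] = (1 11 8 13 5 2 6 10 7 12 3 15 14 4)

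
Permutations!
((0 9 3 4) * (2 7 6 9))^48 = (0 4 3 9 6 7 2) = [4, 1, 0, 9, 3, 5, 7, 2, 8, 6]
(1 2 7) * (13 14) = (1 2 7)(13 14) = [0, 2, 7, 3, 4, 5, 6, 1, 8, 9, 10, 11, 12, 14, 13]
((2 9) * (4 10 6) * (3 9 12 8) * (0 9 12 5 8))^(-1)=[12, 1, 9, 8, 6, 2, 10, 7, 5, 0, 4, 11, 3]=(0 12 3 8 5 2 9)(4 6 10)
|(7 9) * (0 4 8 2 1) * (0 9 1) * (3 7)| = |(0 4 8 2)(1 9 3 7)| = 4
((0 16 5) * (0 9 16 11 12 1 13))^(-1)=(0 13 1 12 11)(5 16 9)=[13, 12, 2, 3, 4, 16, 6, 7, 8, 5, 10, 0, 11, 1, 14, 15, 9]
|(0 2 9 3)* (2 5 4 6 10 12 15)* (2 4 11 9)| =5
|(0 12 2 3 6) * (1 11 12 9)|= |(0 9 1 11 12 2 3 6)|= 8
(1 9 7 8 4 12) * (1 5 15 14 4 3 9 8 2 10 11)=(1 8 3 9 7 2 10 11)(4 12 5 15 14)=[0, 8, 10, 9, 12, 15, 6, 2, 3, 7, 11, 1, 5, 13, 4, 14]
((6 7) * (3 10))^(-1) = [0, 1, 2, 10, 4, 5, 7, 6, 8, 9, 3] = (3 10)(6 7)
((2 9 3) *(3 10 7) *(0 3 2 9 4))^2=(0 9 7 4 3 10 2)=[9, 1, 0, 10, 3, 5, 6, 4, 8, 7, 2]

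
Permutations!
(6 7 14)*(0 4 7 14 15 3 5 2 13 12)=(0 4 7 15 3 5 2 13 12)(6 14)=[4, 1, 13, 5, 7, 2, 14, 15, 8, 9, 10, 11, 0, 12, 6, 3]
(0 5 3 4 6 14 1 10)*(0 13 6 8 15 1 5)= (1 10 13 6 14 5 3 4 8 15)= [0, 10, 2, 4, 8, 3, 14, 7, 15, 9, 13, 11, 12, 6, 5, 1]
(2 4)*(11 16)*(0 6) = (0 6)(2 4)(11 16) = [6, 1, 4, 3, 2, 5, 0, 7, 8, 9, 10, 16, 12, 13, 14, 15, 11]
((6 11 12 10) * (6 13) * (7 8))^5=(13)(7 8)=[0, 1, 2, 3, 4, 5, 6, 8, 7, 9, 10, 11, 12, 13]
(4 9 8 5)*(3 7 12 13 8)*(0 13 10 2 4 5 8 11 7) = (0 13 11 7 12 10 2 4 9 3) = [13, 1, 4, 0, 9, 5, 6, 12, 8, 3, 2, 7, 10, 11]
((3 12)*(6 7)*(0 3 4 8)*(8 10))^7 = (0 3 12 4 10 8)(6 7) = [3, 1, 2, 12, 10, 5, 7, 6, 0, 9, 8, 11, 4]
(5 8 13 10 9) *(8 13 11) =(5 13 10 9)(8 11) =[0, 1, 2, 3, 4, 13, 6, 7, 11, 5, 9, 8, 12, 10]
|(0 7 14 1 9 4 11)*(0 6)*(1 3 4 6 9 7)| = |(0 1 7 14 3 4 11 9 6)| = 9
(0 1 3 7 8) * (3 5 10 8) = (0 1 5 10 8)(3 7) = [1, 5, 2, 7, 4, 10, 6, 3, 0, 9, 8]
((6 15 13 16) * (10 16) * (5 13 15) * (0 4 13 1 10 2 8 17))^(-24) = [0, 10, 2, 3, 4, 1, 5, 7, 8, 9, 16, 11, 12, 13, 14, 15, 6, 17] = (17)(1 10 16 6 5)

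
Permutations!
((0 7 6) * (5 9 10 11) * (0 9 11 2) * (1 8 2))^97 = (0 7 6 9 10 1 8 2)(5 11) = [7, 8, 0, 3, 4, 11, 9, 6, 2, 10, 1, 5]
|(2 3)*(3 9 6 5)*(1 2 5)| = 4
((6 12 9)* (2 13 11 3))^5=[0, 1, 13, 2, 4, 5, 9, 7, 8, 12, 10, 3, 6, 11]=(2 13 11 3)(6 9 12)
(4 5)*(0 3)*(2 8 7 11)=(0 3)(2 8 7 11)(4 5)=[3, 1, 8, 0, 5, 4, 6, 11, 7, 9, 10, 2]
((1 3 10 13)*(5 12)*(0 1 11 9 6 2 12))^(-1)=(0 5 12 2 6 9 11 13 10 3 1)=[5, 0, 6, 1, 4, 12, 9, 7, 8, 11, 3, 13, 2, 10]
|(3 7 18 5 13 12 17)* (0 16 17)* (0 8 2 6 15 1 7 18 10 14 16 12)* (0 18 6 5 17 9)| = |(0 12 8 2 5 13 18 17 3 6 15 1 7 10 14 16 9)| = 17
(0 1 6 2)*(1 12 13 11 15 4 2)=(0 12 13 11 15 4 2)(1 6)=[12, 6, 0, 3, 2, 5, 1, 7, 8, 9, 10, 15, 13, 11, 14, 4]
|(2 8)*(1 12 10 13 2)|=6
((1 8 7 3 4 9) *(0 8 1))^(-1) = (0 9 4 3 7 8) = [9, 1, 2, 7, 3, 5, 6, 8, 0, 4]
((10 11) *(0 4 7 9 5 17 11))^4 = (0 5)(4 17)(7 11)(9 10) = [5, 1, 2, 3, 17, 0, 6, 11, 8, 10, 9, 7, 12, 13, 14, 15, 16, 4]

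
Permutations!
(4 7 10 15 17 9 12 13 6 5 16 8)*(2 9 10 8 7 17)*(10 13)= (2 9 12 10 15)(4 17 13 6 5 16 7 8)= [0, 1, 9, 3, 17, 16, 5, 8, 4, 12, 15, 11, 10, 6, 14, 2, 7, 13]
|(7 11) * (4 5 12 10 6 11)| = 7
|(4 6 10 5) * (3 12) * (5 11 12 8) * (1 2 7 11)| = 11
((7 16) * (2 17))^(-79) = (2 17)(7 16) = [0, 1, 17, 3, 4, 5, 6, 16, 8, 9, 10, 11, 12, 13, 14, 15, 7, 2]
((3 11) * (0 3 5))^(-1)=[5, 1, 2, 0, 4, 11, 6, 7, 8, 9, 10, 3]=(0 5 11 3)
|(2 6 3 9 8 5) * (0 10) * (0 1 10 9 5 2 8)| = 10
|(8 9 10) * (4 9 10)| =2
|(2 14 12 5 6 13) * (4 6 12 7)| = |(2 14 7 4 6 13)(5 12)| = 6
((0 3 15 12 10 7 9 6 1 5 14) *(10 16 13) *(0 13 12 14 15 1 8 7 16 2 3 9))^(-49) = (0 9 6 8 7)(1 5 15 14 13 10 16 12 2 3) = [9, 5, 3, 1, 4, 15, 8, 0, 7, 6, 16, 11, 2, 10, 13, 14, 12]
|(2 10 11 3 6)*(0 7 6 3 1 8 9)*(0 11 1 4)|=10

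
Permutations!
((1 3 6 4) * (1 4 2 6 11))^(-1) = (1 11 3)(2 6) = [0, 11, 6, 1, 4, 5, 2, 7, 8, 9, 10, 3]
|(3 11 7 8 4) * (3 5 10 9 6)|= |(3 11 7 8 4 5 10 9 6)|= 9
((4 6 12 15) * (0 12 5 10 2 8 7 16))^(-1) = (0 16 7 8 2 10 5 6 4 15 12) = [16, 1, 10, 3, 15, 6, 4, 8, 2, 9, 5, 11, 0, 13, 14, 12, 7]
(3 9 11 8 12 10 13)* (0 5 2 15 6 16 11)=[5, 1, 15, 9, 4, 2, 16, 7, 12, 0, 13, 8, 10, 3, 14, 6, 11]=(0 5 2 15 6 16 11 8 12 10 13 3 9)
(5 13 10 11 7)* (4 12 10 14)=[0, 1, 2, 3, 12, 13, 6, 5, 8, 9, 11, 7, 10, 14, 4]=(4 12 10 11 7 5 13 14)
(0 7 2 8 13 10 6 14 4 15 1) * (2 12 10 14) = [7, 0, 8, 3, 15, 5, 2, 12, 13, 9, 6, 11, 10, 14, 4, 1] = (0 7 12 10 6 2 8 13 14 4 15 1)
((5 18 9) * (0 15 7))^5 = (0 7 15)(5 9 18) = [7, 1, 2, 3, 4, 9, 6, 15, 8, 18, 10, 11, 12, 13, 14, 0, 16, 17, 5]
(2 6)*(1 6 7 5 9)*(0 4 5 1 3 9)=[4, 6, 7, 9, 5, 0, 2, 1, 8, 3]=(0 4 5)(1 6 2 7)(3 9)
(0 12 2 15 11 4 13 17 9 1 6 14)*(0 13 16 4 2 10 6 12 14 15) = [14, 12, 0, 3, 16, 5, 15, 7, 8, 1, 6, 2, 10, 17, 13, 11, 4, 9] = (0 14 13 17 9 1 12 10 6 15 11 2)(4 16)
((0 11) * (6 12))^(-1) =(0 11)(6 12) =[11, 1, 2, 3, 4, 5, 12, 7, 8, 9, 10, 0, 6]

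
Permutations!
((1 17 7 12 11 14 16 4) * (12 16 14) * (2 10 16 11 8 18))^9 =(1 16 2 8 11 17 4 10 18 12 7) =[0, 16, 8, 3, 10, 5, 6, 1, 11, 9, 18, 17, 7, 13, 14, 15, 2, 4, 12]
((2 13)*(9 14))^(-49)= [0, 1, 13, 3, 4, 5, 6, 7, 8, 14, 10, 11, 12, 2, 9]= (2 13)(9 14)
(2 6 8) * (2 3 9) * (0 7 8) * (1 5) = [7, 5, 6, 9, 4, 1, 0, 8, 3, 2] = (0 7 8 3 9 2 6)(1 5)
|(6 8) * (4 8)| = |(4 8 6)| = 3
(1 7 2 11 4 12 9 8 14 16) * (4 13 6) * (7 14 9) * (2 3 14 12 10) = [0, 12, 11, 14, 10, 5, 4, 3, 9, 8, 2, 13, 7, 6, 16, 15, 1] = (1 12 7 3 14 16)(2 11 13 6 4 10)(8 9)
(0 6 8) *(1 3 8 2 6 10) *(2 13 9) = (0 10 1 3 8)(2 6 13 9) = [10, 3, 6, 8, 4, 5, 13, 7, 0, 2, 1, 11, 12, 9]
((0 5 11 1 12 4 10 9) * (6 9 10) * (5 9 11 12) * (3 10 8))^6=(12)=[0, 1, 2, 3, 4, 5, 6, 7, 8, 9, 10, 11, 12]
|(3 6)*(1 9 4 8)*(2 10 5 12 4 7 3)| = |(1 9 7 3 6 2 10 5 12 4 8)| = 11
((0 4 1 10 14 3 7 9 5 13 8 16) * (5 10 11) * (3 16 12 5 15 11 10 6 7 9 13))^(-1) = (0 16 14 10 1 4)(3 5 12 8 13 7 6 9)(11 15) = [16, 4, 2, 5, 0, 12, 9, 6, 13, 3, 1, 15, 8, 7, 10, 11, 14]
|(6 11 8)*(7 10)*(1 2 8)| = |(1 2 8 6 11)(7 10)| = 10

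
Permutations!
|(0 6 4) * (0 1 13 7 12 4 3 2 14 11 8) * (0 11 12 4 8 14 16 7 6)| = 8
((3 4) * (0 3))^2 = (0 4 3) = [4, 1, 2, 0, 3]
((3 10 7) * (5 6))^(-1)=(3 7 10)(5 6)=[0, 1, 2, 7, 4, 6, 5, 10, 8, 9, 3]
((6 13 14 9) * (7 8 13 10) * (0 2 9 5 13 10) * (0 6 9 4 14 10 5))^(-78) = (0 4)(2 14)(5 10 8 13 7) = [4, 1, 14, 3, 0, 10, 6, 5, 13, 9, 8, 11, 12, 7, 2]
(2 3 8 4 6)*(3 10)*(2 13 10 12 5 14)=(2 12 5 14)(3 8 4 6 13 10)=[0, 1, 12, 8, 6, 14, 13, 7, 4, 9, 3, 11, 5, 10, 2]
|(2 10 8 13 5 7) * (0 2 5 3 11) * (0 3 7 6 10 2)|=6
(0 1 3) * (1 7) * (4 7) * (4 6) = (0 6 4 7 1 3) = [6, 3, 2, 0, 7, 5, 4, 1]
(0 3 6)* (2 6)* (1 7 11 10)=(0 3 2 6)(1 7 11 10)=[3, 7, 6, 2, 4, 5, 0, 11, 8, 9, 1, 10]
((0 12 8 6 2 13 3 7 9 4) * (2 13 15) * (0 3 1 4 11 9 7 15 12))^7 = (1 6 12 15 4 13 8 2 3)(9 11) = [0, 6, 3, 1, 13, 5, 12, 7, 2, 11, 10, 9, 15, 8, 14, 4]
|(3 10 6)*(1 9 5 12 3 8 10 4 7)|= 21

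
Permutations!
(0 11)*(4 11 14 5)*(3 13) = (0 14 5 4 11)(3 13) = [14, 1, 2, 13, 11, 4, 6, 7, 8, 9, 10, 0, 12, 3, 5]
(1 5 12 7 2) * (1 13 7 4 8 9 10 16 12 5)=(2 13 7)(4 8 9 10 16 12)=[0, 1, 13, 3, 8, 5, 6, 2, 9, 10, 16, 11, 4, 7, 14, 15, 12]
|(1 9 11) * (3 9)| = |(1 3 9 11)| = 4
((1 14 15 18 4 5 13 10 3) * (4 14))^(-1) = (1 3 10 13 5 4)(14 18 15) = [0, 3, 2, 10, 1, 4, 6, 7, 8, 9, 13, 11, 12, 5, 18, 14, 16, 17, 15]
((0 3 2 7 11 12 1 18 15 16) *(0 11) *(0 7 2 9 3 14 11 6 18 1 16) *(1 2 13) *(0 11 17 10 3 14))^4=(1 2 13)(3 10 17 14 9)(6 12 15)(11 18 16)=[0, 2, 13, 10, 4, 5, 12, 7, 8, 3, 17, 18, 15, 1, 9, 6, 11, 14, 16]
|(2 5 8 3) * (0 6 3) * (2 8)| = 4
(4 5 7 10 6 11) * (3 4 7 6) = (3 4 5 6 11 7 10) = [0, 1, 2, 4, 5, 6, 11, 10, 8, 9, 3, 7]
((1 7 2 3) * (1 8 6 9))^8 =[0, 7, 3, 8, 4, 5, 9, 2, 6, 1] =(1 7 2 3 8 6 9)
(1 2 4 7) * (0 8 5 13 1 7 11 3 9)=(0 8 5 13 1 2 4 11 3 9)=[8, 2, 4, 9, 11, 13, 6, 7, 5, 0, 10, 3, 12, 1]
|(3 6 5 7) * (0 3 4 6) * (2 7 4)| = 6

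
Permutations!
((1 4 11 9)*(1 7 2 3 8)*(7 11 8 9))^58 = (1 4 8)(2 11 3 7 9) = [0, 4, 11, 7, 8, 5, 6, 9, 1, 2, 10, 3]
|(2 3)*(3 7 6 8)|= |(2 7 6 8 3)|= 5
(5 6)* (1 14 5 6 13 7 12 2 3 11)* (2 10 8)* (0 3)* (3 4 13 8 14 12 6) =(0 4 13 7 6 3 11 1 12 10 14 5 8 2) =[4, 12, 0, 11, 13, 8, 3, 6, 2, 9, 14, 1, 10, 7, 5]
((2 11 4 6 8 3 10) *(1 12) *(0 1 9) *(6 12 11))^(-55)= [9, 0, 2, 3, 11, 5, 6, 7, 8, 12, 10, 1, 4]= (0 9 12 4 11 1)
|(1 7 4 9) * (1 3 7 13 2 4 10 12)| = |(1 13 2 4 9 3 7 10 12)| = 9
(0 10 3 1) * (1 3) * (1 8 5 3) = (0 10 8 5 3 1) = [10, 0, 2, 1, 4, 3, 6, 7, 5, 9, 8]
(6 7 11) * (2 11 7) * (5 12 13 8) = (2 11 6)(5 12 13 8) = [0, 1, 11, 3, 4, 12, 2, 7, 5, 9, 10, 6, 13, 8]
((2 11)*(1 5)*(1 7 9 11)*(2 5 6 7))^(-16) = (1 5 9 6 2 11 7) = [0, 5, 11, 3, 4, 9, 2, 1, 8, 6, 10, 7]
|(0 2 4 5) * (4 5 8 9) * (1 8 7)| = 15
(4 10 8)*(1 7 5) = (1 7 5)(4 10 8) = [0, 7, 2, 3, 10, 1, 6, 5, 4, 9, 8]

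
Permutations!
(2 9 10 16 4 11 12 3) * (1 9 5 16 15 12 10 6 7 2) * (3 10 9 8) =(1 8 3)(2 5 16 4 11 9 6 7)(10 15 12) =[0, 8, 5, 1, 11, 16, 7, 2, 3, 6, 15, 9, 10, 13, 14, 12, 4]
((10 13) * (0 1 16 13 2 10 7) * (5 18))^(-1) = (0 7 13 16 1)(2 10)(5 18) = [7, 0, 10, 3, 4, 18, 6, 13, 8, 9, 2, 11, 12, 16, 14, 15, 1, 17, 5]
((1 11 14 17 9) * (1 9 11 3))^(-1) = [0, 3, 2, 1, 4, 5, 6, 7, 8, 9, 10, 17, 12, 13, 11, 15, 16, 14] = (1 3)(11 17 14)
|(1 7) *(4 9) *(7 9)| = 4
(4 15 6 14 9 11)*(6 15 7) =[0, 1, 2, 3, 7, 5, 14, 6, 8, 11, 10, 4, 12, 13, 9, 15] =(15)(4 7 6 14 9 11)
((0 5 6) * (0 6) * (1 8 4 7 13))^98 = (1 7 8 13 4) = [0, 7, 2, 3, 1, 5, 6, 8, 13, 9, 10, 11, 12, 4]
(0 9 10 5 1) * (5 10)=(10)(0 9 5 1)=[9, 0, 2, 3, 4, 1, 6, 7, 8, 5, 10]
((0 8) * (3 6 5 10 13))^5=(13)(0 8)=[8, 1, 2, 3, 4, 5, 6, 7, 0, 9, 10, 11, 12, 13]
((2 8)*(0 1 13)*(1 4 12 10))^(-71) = (0 4 12 10 1 13)(2 8) = [4, 13, 8, 3, 12, 5, 6, 7, 2, 9, 1, 11, 10, 0]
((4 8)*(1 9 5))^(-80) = (1 9 5) = [0, 9, 2, 3, 4, 1, 6, 7, 8, 5]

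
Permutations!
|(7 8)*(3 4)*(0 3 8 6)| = |(0 3 4 8 7 6)| = 6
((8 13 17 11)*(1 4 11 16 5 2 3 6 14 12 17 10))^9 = (1 8)(2 3 6 14 12 17 16 5)(4 13)(10 11) = [0, 8, 3, 6, 13, 2, 14, 7, 1, 9, 11, 10, 17, 4, 12, 15, 5, 16]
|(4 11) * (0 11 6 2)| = |(0 11 4 6 2)| = 5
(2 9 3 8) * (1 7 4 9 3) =[0, 7, 3, 8, 9, 5, 6, 4, 2, 1] =(1 7 4 9)(2 3 8)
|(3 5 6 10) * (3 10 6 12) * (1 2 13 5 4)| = |(1 2 13 5 12 3 4)| = 7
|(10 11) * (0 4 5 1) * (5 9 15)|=|(0 4 9 15 5 1)(10 11)|=6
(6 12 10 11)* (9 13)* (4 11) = (4 11 6 12 10)(9 13) = [0, 1, 2, 3, 11, 5, 12, 7, 8, 13, 4, 6, 10, 9]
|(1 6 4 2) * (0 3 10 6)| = |(0 3 10 6 4 2 1)| = 7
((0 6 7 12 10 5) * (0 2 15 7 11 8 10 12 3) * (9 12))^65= (0 5)(2 6)(3 10)(7 8)(9 12)(11 15)= [5, 1, 6, 10, 4, 0, 2, 8, 7, 12, 3, 15, 9, 13, 14, 11]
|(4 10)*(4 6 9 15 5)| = 6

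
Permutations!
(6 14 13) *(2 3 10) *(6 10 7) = (2 3 7 6 14 13 10) = [0, 1, 3, 7, 4, 5, 14, 6, 8, 9, 2, 11, 12, 10, 13]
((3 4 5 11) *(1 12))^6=(12)(3 5)(4 11)=[0, 1, 2, 5, 11, 3, 6, 7, 8, 9, 10, 4, 12]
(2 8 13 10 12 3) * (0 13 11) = (0 13 10 12 3 2 8 11) = [13, 1, 8, 2, 4, 5, 6, 7, 11, 9, 12, 0, 3, 10]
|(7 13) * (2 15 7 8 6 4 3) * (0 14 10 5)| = |(0 14 10 5)(2 15 7 13 8 6 4 3)| = 8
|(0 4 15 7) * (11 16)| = |(0 4 15 7)(11 16)| = 4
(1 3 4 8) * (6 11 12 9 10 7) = (1 3 4 8)(6 11 12 9 10 7) = [0, 3, 2, 4, 8, 5, 11, 6, 1, 10, 7, 12, 9]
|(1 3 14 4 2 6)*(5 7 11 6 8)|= |(1 3 14 4 2 8 5 7 11 6)|= 10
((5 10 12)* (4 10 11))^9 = [0, 1, 2, 3, 11, 12, 6, 7, 8, 9, 4, 5, 10] = (4 11 5 12 10)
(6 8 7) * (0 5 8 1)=(0 5 8 7 6 1)=[5, 0, 2, 3, 4, 8, 1, 6, 7]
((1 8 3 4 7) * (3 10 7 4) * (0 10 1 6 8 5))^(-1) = (0 5 1 8 6 7 10) = [5, 8, 2, 3, 4, 1, 7, 10, 6, 9, 0]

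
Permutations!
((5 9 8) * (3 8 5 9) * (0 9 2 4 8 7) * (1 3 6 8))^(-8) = (0 5 8 4 3)(1 7 9 6 2) = [5, 7, 1, 0, 3, 8, 2, 9, 4, 6]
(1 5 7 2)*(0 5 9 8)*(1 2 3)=(0 5 7 3 1 9 8)=[5, 9, 2, 1, 4, 7, 6, 3, 0, 8]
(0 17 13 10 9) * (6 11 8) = (0 17 13 10 9)(6 11 8) = [17, 1, 2, 3, 4, 5, 11, 7, 6, 0, 9, 8, 12, 10, 14, 15, 16, 13]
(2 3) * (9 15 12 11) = (2 3)(9 15 12 11) = [0, 1, 3, 2, 4, 5, 6, 7, 8, 15, 10, 9, 11, 13, 14, 12]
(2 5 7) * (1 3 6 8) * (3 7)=[0, 7, 5, 6, 4, 3, 8, 2, 1]=(1 7 2 5 3 6 8)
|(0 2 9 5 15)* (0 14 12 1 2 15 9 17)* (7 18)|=14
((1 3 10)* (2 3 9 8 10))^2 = [0, 8, 2, 3, 4, 5, 6, 7, 1, 10, 9] = (1 8)(9 10)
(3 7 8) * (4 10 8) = (3 7 4 10 8) = [0, 1, 2, 7, 10, 5, 6, 4, 3, 9, 8]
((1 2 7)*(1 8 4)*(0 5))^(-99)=(0 5)(1 2 7 8 4)=[5, 2, 7, 3, 1, 0, 6, 8, 4]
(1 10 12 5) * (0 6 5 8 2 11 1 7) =(0 6 5 7)(1 10 12 8 2 11) =[6, 10, 11, 3, 4, 7, 5, 0, 2, 9, 12, 1, 8]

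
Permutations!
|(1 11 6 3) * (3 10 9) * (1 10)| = |(1 11 6)(3 10 9)| = 3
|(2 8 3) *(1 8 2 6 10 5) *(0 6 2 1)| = 4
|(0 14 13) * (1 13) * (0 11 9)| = |(0 14 1 13 11 9)| = 6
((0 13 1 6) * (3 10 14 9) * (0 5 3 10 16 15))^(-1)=(0 15 16 3 5 6 1 13)(9 14 10)=[15, 13, 2, 5, 4, 6, 1, 7, 8, 14, 9, 11, 12, 0, 10, 16, 3]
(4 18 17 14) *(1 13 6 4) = [0, 13, 2, 3, 18, 5, 4, 7, 8, 9, 10, 11, 12, 6, 1, 15, 16, 14, 17] = (1 13 6 4 18 17 14)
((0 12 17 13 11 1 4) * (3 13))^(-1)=(0 4 1 11 13 3 17 12)=[4, 11, 2, 17, 1, 5, 6, 7, 8, 9, 10, 13, 0, 3, 14, 15, 16, 12]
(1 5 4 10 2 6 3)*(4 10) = (1 5 10 2 6 3) = [0, 5, 6, 1, 4, 10, 3, 7, 8, 9, 2]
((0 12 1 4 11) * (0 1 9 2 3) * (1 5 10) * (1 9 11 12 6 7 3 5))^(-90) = (0 7)(1 12)(2 10)(3 6)(4 11)(5 9) = [7, 12, 10, 6, 11, 9, 3, 0, 8, 5, 2, 4, 1]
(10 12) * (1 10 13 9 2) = (1 10 12 13 9 2) = [0, 10, 1, 3, 4, 5, 6, 7, 8, 2, 12, 11, 13, 9]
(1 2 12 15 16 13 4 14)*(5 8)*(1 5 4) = [0, 2, 12, 3, 14, 8, 6, 7, 4, 9, 10, 11, 15, 1, 5, 16, 13] = (1 2 12 15 16 13)(4 14 5 8)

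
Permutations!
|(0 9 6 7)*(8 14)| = 4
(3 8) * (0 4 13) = [4, 1, 2, 8, 13, 5, 6, 7, 3, 9, 10, 11, 12, 0] = (0 4 13)(3 8)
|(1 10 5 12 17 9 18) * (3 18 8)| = 9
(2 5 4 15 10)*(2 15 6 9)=(2 5 4 6 9)(10 15)=[0, 1, 5, 3, 6, 4, 9, 7, 8, 2, 15, 11, 12, 13, 14, 10]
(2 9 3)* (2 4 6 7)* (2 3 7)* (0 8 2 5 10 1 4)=(0 8 2 9 7 3)(1 4 6 5 10)=[8, 4, 9, 0, 6, 10, 5, 3, 2, 7, 1]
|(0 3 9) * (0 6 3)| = 3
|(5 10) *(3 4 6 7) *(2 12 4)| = |(2 12 4 6 7 3)(5 10)| = 6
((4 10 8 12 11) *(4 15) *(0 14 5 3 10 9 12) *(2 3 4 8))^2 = (0 5 9 11 8 14 4 12 15)(2 10 3) = [5, 1, 10, 2, 12, 9, 6, 7, 14, 11, 3, 8, 15, 13, 4, 0]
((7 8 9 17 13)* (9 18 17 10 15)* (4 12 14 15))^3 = (4 15)(7 17 8 13 18)(9 12)(10 14) = [0, 1, 2, 3, 15, 5, 6, 17, 13, 12, 14, 11, 9, 18, 10, 4, 16, 8, 7]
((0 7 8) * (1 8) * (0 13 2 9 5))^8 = (13) = [0, 1, 2, 3, 4, 5, 6, 7, 8, 9, 10, 11, 12, 13]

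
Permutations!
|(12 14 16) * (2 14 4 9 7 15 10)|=9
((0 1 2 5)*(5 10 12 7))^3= (0 10 5 2 7 1 12)= [10, 12, 7, 3, 4, 2, 6, 1, 8, 9, 5, 11, 0]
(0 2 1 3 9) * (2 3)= (0 3 9)(1 2)= [3, 2, 1, 9, 4, 5, 6, 7, 8, 0]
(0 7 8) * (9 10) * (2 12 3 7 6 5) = (0 6 5 2 12 3 7 8)(9 10) = [6, 1, 12, 7, 4, 2, 5, 8, 0, 10, 9, 11, 3]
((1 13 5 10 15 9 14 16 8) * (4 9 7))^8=(1 14 7 5 8 9 15 13 16 4 10)=[0, 14, 2, 3, 10, 8, 6, 5, 9, 15, 1, 11, 12, 16, 7, 13, 4]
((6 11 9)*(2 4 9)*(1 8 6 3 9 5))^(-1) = (1 5 4 2 11 6 8)(3 9) = [0, 5, 11, 9, 2, 4, 8, 7, 1, 3, 10, 6]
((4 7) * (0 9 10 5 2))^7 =(0 10 2 9 5)(4 7) =[10, 1, 9, 3, 7, 0, 6, 4, 8, 5, 2]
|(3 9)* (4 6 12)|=|(3 9)(4 6 12)|=6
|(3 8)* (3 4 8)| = 2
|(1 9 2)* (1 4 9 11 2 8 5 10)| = |(1 11 2 4 9 8 5 10)| = 8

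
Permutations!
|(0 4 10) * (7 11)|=|(0 4 10)(7 11)|=6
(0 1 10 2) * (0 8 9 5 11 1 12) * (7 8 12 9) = (0 9 5 11 1 10 2 12)(7 8) = [9, 10, 12, 3, 4, 11, 6, 8, 7, 5, 2, 1, 0]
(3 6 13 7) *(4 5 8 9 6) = (3 4 5 8 9 6 13 7) = [0, 1, 2, 4, 5, 8, 13, 3, 9, 6, 10, 11, 12, 7]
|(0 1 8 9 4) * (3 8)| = 6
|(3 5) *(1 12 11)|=6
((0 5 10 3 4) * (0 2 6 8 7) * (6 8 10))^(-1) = [7, 1, 4, 10, 3, 0, 5, 8, 2, 9, 6] = (0 7 8 2 4 3 10 6 5)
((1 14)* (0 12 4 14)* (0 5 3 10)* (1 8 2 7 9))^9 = [5, 2, 4, 9, 10, 7, 6, 14, 12, 8, 1, 11, 3, 13, 0] = (0 5 7 14)(1 2 4 10)(3 9 8 12)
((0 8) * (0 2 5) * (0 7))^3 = (0 5 8 7 2) = [5, 1, 0, 3, 4, 8, 6, 2, 7]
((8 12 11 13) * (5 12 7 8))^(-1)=[0, 1, 2, 3, 4, 13, 6, 8, 7, 9, 10, 12, 5, 11]=(5 13 11 12)(7 8)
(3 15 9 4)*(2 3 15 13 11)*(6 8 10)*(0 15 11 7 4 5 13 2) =(0 15 9 5 13 7 4 11)(2 3)(6 8 10) =[15, 1, 3, 2, 11, 13, 8, 4, 10, 5, 6, 0, 12, 7, 14, 9]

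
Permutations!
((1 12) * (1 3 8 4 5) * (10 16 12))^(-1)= (1 5 4 8 3 12 16 10)= [0, 5, 2, 12, 8, 4, 6, 7, 3, 9, 1, 11, 16, 13, 14, 15, 10]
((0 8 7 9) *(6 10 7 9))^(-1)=[9, 1, 2, 3, 4, 5, 7, 10, 0, 8, 6]=(0 9 8)(6 7 10)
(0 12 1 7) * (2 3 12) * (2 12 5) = (0 12 1 7)(2 3 5) = [12, 7, 3, 5, 4, 2, 6, 0, 8, 9, 10, 11, 1]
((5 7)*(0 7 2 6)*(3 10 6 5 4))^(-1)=(0 6 10 3 4 7)(2 5)=[6, 1, 5, 4, 7, 2, 10, 0, 8, 9, 3]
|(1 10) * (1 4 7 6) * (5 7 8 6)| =|(1 10 4 8 6)(5 7)| =10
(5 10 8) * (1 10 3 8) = (1 10)(3 8 5) = [0, 10, 2, 8, 4, 3, 6, 7, 5, 9, 1]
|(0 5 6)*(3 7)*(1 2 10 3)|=15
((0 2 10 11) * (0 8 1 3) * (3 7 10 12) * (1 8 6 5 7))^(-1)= (0 3 12 2)(5 6 11 10 7)= [3, 1, 0, 12, 4, 6, 11, 5, 8, 9, 7, 10, 2]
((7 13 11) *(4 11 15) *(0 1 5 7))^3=(0 7 4 1 13 11 5 15)=[7, 13, 2, 3, 1, 15, 6, 4, 8, 9, 10, 5, 12, 11, 14, 0]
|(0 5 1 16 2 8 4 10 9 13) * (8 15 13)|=|(0 5 1 16 2 15 13)(4 10 9 8)|=28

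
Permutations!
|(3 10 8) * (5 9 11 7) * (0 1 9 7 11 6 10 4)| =|(11)(0 1 9 6 10 8 3 4)(5 7)| =8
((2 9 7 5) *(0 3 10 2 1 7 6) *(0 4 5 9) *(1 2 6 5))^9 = (0 2 5 9 7 1 4 6 10 3) = [2, 4, 5, 0, 6, 9, 10, 1, 8, 7, 3]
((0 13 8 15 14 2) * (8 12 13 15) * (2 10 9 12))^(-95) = (0 15 14 10 9 12 13 2) = [15, 1, 0, 3, 4, 5, 6, 7, 8, 12, 9, 11, 13, 2, 10, 14]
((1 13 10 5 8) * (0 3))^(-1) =(0 3)(1 8 5 10 13) =[3, 8, 2, 0, 4, 10, 6, 7, 5, 9, 13, 11, 12, 1]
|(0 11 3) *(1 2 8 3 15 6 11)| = 15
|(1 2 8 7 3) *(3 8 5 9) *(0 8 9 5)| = 7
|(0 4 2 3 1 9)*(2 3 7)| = 10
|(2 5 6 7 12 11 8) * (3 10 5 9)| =|(2 9 3 10 5 6 7 12 11 8)| =10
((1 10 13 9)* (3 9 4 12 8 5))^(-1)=[0, 9, 2, 5, 13, 8, 6, 7, 12, 3, 1, 11, 4, 10]=(1 9 3 5 8 12 4 13 10)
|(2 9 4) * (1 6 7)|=|(1 6 7)(2 9 4)|=3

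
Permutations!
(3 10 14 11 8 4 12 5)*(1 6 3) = (1 6 3 10 14 11 8 4 12 5) = [0, 6, 2, 10, 12, 1, 3, 7, 4, 9, 14, 8, 5, 13, 11]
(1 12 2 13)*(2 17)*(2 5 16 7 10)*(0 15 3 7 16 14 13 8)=(0 15 3 7 10 2 8)(1 12 17 5 14 13)=[15, 12, 8, 7, 4, 14, 6, 10, 0, 9, 2, 11, 17, 1, 13, 3, 16, 5]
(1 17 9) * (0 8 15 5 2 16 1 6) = (0 8 15 5 2 16 1 17 9 6) = [8, 17, 16, 3, 4, 2, 0, 7, 15, 6, 10, 11, 12, 13, 14, 5, 1, 9]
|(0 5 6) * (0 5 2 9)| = |(0 2 9)(5 6)| = 6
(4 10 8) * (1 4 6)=(1 4 10 8 6)=[0, 4, 2, 3, 10, 5, 1, 7, 6, 9, 8]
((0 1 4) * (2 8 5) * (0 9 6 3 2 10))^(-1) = (0 10 5 8 2 3 6 9 4 1) = [10, 0, 3, 6, 1, 8, 9, 7, 2, 4, 5]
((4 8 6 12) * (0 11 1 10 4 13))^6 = (0 6 10)(1 13 8)(4 11 12) = [6, 13, 2, 3, 11, 5, 10, 7, 1, 9, 0, 12, 4, 8]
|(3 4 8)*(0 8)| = 4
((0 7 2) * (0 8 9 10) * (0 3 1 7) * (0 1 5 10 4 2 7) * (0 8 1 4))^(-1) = [9, 2, 4, 10, 0, 3, 6, 7, 1, 8, 5] = (0 9 8 1 2 4)(3 10 5)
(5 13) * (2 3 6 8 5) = [0, 1, 3, 6, 4, 13, 8, 7, 5, 9, 10, 11, 12, 2] = (2 3 6 8 5 13)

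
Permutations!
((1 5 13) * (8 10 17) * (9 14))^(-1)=(1 13 5)(8 17 10)(9 14)=[0, 13, 2, 3, 4, 1, 6, 7, 17, 14, 8, 11, 12, 5, 9, 15, 16, 10]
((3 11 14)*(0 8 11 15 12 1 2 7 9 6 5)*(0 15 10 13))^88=(15)(0 3 8 10 11 13 14)=[3, 1, 2, 8, 4, 5, 6, 7, 10, 9, 11, 13, 12, 14, 0, 15]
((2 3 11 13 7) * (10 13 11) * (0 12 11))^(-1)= (0 11 12)(2 7 13 10 3)= [11, 1, 7, 2, 4, 5, 6, 13, 8, 9, 3, 12, 0, 10]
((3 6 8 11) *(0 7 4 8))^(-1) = [6, 1, 2, 11, 7, 5, 3, 0, 4, 9, 10, 8] = (0 6 3 11 8 4 7)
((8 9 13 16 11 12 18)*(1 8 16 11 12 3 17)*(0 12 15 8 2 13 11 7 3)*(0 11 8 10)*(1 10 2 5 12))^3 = (0 12 15 7 10 5 16 13 17 1 18 2 3)(8 9) = [12, 18, 3, 0, 4, 16, 6, 10, 9, 8, 5, 11, 15, 17, 14, 7, 13, 1, 2]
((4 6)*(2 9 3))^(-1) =(2 3 9)(4 6) =[0, 1, 3, 9, 6, 5, 4, 7, 8, 2]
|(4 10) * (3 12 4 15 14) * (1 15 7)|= 8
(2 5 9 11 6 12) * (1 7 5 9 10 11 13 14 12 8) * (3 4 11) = [0, 7, 9, 4, 11, 10, 8, 5, 1, 13, 3, 6, 2, 14, 12] = (1 7 5 10 3 4 11 6 8)(2 9 13 14 12)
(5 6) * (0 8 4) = (0 8 4)(5 6) = [8, 1, 2, 3, 0, 6, 5, 7, 4]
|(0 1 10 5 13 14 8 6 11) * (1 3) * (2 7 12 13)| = 13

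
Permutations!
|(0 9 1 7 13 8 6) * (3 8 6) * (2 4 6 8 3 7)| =|(0 9 1 2 4 6)(7 13 8)| =6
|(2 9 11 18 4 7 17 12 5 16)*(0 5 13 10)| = |(0 5 16 2 9 11 18 4 7 17 12 13 10)| = 13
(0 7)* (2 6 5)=(0 7)(2 6 5)=[7, 1, 6, 3, 4, 2, 5, 0]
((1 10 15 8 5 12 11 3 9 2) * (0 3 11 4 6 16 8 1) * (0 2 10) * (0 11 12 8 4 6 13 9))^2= (1 12 16 13 10)(4 9 15 11 6)= [0, 12, 2, 3, 9, 5, 4, 7, 8, 15, 1, 6, 16, 10, 14, 11, 13]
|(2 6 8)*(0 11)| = |(0 11)(2 6 8)| = 6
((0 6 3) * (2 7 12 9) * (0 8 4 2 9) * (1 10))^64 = (12) = [0, 1, 2, 3, 4, 5, 6, 7, 8, 9, 10, 11, 12]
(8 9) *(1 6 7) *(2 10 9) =(1 6 7)(2 10 9 8) =[0, 6, 10, 3, 4, 5, 7, 1, 2, 8, 9]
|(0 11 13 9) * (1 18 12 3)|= 4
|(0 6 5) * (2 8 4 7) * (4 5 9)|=|(0 6 9 4 7 2 8 5)|=8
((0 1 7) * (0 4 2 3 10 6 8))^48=(0 4 10)(1 2 6)(3 8 7)=[4, 2, 6, 8, 10, 5, 1, 3, 7, 9, 0]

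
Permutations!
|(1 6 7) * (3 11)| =|(1 6 7)(3 11)| =6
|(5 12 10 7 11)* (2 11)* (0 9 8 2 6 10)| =21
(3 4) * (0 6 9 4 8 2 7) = (0 6 9 4 3 8 2 7) = [6, 1, 7, 8, 3, 5, 9, 0, 2, 4]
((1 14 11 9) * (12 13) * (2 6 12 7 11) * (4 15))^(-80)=[0, 14, 6, 3, 4, 5, 12, 11, 8, 1, 10, 9, 13, 7, 2, 15]=(15)(1 14 2 6 12 13 7 11 9)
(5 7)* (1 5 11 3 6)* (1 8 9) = (1 5 7 11 3 6 8 9) = [0, 5, 2, 6, 4, 7, 8, 11, 9, 1, 10, 3]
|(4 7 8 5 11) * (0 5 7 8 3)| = 7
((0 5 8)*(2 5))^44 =(8) =[0, 1, 2, 3, 4, 5, 6, 7, 8]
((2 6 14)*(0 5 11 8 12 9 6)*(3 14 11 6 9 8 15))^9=(0 5 6 11 15 3 14 2)(8 12)=[5, 1, 0, 14, 4, 6, 11, 7, 12, 9, 10, 15, 8, 13, 2, 3]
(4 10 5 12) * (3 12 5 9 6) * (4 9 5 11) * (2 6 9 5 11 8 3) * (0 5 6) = (0 5 8 3 12 6 2)(4 10 11) = [5, 1, 0, 12, 10, 8, 2, 7, 3, 9, 11, 4, 6]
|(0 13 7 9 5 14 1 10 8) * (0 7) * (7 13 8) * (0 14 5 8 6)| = 14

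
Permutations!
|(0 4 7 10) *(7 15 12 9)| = 7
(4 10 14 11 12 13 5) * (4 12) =(4 10 14 11)(5 12 13) =[0, 1, 2, 3, 10, 12, 6, 7, 8, 9, 14, 4, 13, 5, 11]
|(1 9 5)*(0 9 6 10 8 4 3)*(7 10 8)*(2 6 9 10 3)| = |(0 10 7 3)(1 9 5)(2 6 8 4)| = 12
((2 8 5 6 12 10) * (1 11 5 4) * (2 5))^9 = (1 4 8 2 11)(5 6 12 10) = [0, 4, 11, 3, 8, 6, 12, 7, 2, 9, 5, 1, 10]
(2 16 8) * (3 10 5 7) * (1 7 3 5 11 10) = (1 7 5 3)(2 16 8)(10 11) = [0, 7, 16, 1, 4, 3, 6, 5, 2, 9, 11, 10, 12, 13, 14, 15, 8]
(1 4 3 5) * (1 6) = (1 4 3 5 6) = [0, 4, 2, 5, 3, 6, 1]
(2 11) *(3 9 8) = (2 11)(3 9 8) = [0, 1, 11, 9, 4, 5, 6, 7, 3, 8, 10, 2]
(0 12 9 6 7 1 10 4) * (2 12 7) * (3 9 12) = [7, 10, 3, 9, 0, 5, 2, 1, 8, 6, 4, 11, 12] = (12)(0 7 1 10 4)(2 3 9 6)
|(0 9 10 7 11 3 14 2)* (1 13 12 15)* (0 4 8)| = 20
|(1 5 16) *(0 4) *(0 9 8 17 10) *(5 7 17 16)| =9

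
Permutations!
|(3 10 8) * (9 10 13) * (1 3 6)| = |(1 3 13 9 10 8 6)| = 7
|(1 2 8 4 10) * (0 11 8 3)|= |(0 11 8 4 10 1 2 3)|= 8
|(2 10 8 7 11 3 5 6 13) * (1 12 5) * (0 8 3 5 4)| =13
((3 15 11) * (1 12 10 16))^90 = (1 10)(12 16) = [0, 10, 2, 3, 4, 5, 6, 7, 8, 9, 1, 11, 16, 13, 14, 15, 12]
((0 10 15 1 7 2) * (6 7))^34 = (0 2 7 6 1 15 10) = [2, 15, 7, 3, 4, 5, 1, 6, 8, 9, 0, 11, 12, 13, 14, 10]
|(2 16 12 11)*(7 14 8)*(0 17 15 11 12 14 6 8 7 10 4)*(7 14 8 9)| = |(0 17 15 11 2 16 8 10 4)(6 9 7)| = 9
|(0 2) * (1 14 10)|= |(0 2)(1 14 10)|= 6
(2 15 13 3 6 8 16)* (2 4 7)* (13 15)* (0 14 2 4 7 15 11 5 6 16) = (0 14 2 13 3 16 7 4 15 11 5 6 8) = [14, 1, 13, 16, 15, 6, 8, 4, 0, 9, 10, 5, 12, 3, 2, 11, 7]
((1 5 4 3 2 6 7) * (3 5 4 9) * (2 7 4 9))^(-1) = [0, 7, 5, 9, 6, 4, 2, 3, 8, 1] = (1 7 3 9)(2 5 4 6)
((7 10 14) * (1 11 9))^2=(1 9 11)(7 14 10)=[0, 9, 2, 3, 4, 5, 6, 14, 8, 11, 7, 1, 12, 13, 10]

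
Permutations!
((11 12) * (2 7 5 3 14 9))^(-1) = (2 9 14 3 5 7)(11 12) = [0, 1, 9, 5, 4, 7, 6, 2, 8, 14, 10, 12, 11, 13, 3]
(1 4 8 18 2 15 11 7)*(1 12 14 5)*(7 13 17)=[0, 4, 15, 3, 8, 1, 6, 12, 18, 9, 10, 13, 14, 17, 5, 11, 16, 7, 2]=(1 4 8 18 2 15 11 13 17 7 12 14 5)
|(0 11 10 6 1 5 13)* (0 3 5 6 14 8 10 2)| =|(0 11 2)(1 6)(3 5 13)(8 10 14)| =6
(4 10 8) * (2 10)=(2 10 8 4)=[0, 1, 10, 3, 2, 5, 6, 7, 4, 9, 8]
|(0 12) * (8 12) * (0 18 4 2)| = 6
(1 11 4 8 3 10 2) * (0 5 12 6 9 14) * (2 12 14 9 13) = (0 5 14)(1 11 4 8 3 10 12 6 13 2) = [5, 11, 1, 10, 8, 14, 13, 7, 3, 9, 12, 4, 6, 2, 0]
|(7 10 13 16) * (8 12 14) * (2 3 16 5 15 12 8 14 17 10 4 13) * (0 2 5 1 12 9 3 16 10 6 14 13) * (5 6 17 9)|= 40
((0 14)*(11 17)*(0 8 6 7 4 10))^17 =(0 6 10 8 4 14 7)(11 17) =[6, 1, 2, 3, 14, 5, 10, 0, 4, 9, 8, 17, 12, 13, 7, 15, 16, 11]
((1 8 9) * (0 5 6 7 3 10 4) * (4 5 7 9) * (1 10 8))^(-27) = (0 8 7 4 3)(5 6 9 10) = [8, 1, 2, 0, 3, 6, 9, 4, 7, 10, 5]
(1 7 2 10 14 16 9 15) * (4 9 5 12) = [0, 7, 10, 3, 9, 12, 6, 2, 8, 15, 14, 11, 4, 13, 16, 1, 5] = (1 7 2 10 14 16 5 12 4 9 15)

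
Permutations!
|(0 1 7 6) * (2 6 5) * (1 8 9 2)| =15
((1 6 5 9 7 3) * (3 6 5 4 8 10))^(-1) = [0, 3, 2, 10, 6, 1, 7, 9, 4, 5, 8] = (1 3 10 8 4 6 7 9 5)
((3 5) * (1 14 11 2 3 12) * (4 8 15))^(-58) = [0, 5, 14, 11, 15, 2, 6, 7, 4, 9, 10, 1, 3, 13, 12, 8] = (1 5 2 14 12 3 11)(4 15 8)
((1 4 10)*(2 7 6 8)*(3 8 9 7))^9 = (10) = [0, 1, 2, 3, 4, 5, 6, 7, 8, 9, 10]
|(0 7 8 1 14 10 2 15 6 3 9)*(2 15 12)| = 10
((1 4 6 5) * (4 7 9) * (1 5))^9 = (1 6 4 9 7) = [0, 6, 2, 3, 9, 5, 4, 1, 8, 7]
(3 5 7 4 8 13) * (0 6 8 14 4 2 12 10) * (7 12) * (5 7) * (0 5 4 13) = [6, 1, 4, 7, 14, 12, 8, 2, 0, 9, 5, 11, 10, 3, 13] = (0 6 8)(2 4 14 13 3 7)(5 12 10)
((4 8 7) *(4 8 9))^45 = (4 9)(7 8) = [0, 1, 2, 3, 9, 5, 6, 8, 7, 4]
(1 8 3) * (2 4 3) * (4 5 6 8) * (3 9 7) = (1 4 9 7 3)(2 5 6 8) = [0, 4, 5, 1, 9, 6, 8, 3, 2, 7]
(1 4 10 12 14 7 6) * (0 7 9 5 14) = (0 7 6 1 4 10 12)(5 14 9) = [7, 4, 2, 3, 10, 14, 1, 6, 8, 5, 12, 11, 0, 13, 9]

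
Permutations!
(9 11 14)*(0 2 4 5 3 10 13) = [2, 1, 4, 10, 5, 3, 6, 7, 8, 11, 13, 14, 12, 0, 9] = (0 2 4 5 3 10 13)(9 11 14)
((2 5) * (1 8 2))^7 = (1 5 2 8) = [0, 5, 8, 3, 4, 2, 6, 7, 1]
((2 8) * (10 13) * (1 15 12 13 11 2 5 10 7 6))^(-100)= (1 12 7)(6 15 13)= [0, 12, 2, 3, 4, 5, 15, 1, 8, 9, 10, 11, 7, 6, 14, 13]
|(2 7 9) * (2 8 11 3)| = 6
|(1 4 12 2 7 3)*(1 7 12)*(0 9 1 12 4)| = 6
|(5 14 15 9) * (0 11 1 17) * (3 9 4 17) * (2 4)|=|(0 11 1 3 9 5 14 15 2 4 17)|=11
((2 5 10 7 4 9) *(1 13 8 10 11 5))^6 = [0, 9, 4, 3, 10, 5, 6, 8, 1, 7, 13, 11, 12, 2] = (1 9 7 8)(2 4 10 13)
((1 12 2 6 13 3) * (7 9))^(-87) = [0, 6, 3, 2, 4, 5, 1, 9, 8, 7, 10, 11, 13, 12] = (1 6)(2 3)(7 9)(12 13)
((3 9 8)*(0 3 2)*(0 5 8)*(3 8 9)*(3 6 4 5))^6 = (0 5 6 2)(3 8 9 4) = [5, 1, 0, 8, 3, 6, 2, 7, 9, 4]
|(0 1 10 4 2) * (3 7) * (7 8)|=15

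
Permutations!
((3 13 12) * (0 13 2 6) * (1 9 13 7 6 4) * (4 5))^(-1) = (0 6 7)(1 4 5 2 3 12 13 9) = [6, 4, 3, 12, 5, 2, 7, 0, 8, 1, 10, 11, 13, 9]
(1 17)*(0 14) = [14, 17, 2, 3, 4, 5, 6, 7, 8, 9, 10, 11, 12, 13, 0, 15, 16, 1] = (0 14)(1 17)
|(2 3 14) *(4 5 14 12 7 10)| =8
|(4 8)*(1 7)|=2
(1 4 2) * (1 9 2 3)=(1 4 3)(2 9)=[0, 4, 9, 1, 3, 5, 6, 7, 8, 2]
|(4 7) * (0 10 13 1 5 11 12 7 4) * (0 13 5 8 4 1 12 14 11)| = 6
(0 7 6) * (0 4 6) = (0 7)(4 6) = [7, 1, 2, 3, 6, 5, 4, 0]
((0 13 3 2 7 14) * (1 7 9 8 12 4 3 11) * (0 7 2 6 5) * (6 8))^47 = (0 5 6 9 2 1 11 13)(3 4 12 8)(7 14) = [5, 11, 1, 4, 12, 6, 9, 14, 3, 2, 10, 13, 8, 0, 7]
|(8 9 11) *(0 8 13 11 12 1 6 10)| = |(0 8 9 12 1 6 10)(11 13)| = 14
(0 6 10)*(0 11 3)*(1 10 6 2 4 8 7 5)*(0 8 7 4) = (0 2)(1 10 11 3 8 4 7 5) = [2, 10, 0, 8, 7, 1, 6, 5, 4, 9, 11, 3]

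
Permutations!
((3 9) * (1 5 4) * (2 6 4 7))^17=(1 4 6 2 7 5)(3 9)=[0, 4, 7, 9, 6, 1, 2, 5, 8, 3]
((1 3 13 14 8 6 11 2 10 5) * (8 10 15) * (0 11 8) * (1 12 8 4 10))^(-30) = (0 2)(1 13)(3 14)(11 15) = [2, 13, 0, 14, 4, 5, 6, 7, 8, 9, 10, 15, 12, 1, 3, 11]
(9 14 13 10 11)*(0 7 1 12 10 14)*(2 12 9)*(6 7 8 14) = (0 8 14 13 6 7 1 9)(2 12 10 11) = [8, 9, 12, 3, 4, 5, 7, 1, 14, 0, 11, 2, 10, 6, 13]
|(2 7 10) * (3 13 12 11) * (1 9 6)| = |(1 9 6)(2 7 10)(3 13 12 11)| = 12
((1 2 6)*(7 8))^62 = (8)(1 6 2) = [0, 6, 1, 3, 4, 5, 2, 7, 8]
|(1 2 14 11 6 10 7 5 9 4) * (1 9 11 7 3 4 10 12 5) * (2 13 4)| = 36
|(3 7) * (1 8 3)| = 4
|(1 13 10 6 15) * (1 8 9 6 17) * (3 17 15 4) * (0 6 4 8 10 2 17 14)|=28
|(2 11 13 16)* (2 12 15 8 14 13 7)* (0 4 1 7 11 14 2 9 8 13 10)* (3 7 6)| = 44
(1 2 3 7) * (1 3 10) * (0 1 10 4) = (10)(0 1 2 4)(3 7) = [1, 2, 4, 7, 0, 5, 6, 3, 8, 9, 10]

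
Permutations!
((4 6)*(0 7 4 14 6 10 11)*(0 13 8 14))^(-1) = (0 6 14 8 13 11 10 4 7) = [6, 1, 2, 3, 7, 5, 14, 0, 13, 9, 4, 10, 12, 11, 8]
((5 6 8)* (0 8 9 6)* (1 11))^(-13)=(0 5 8)(1 11)(6 9)=[5, 11, 2, 3, 4, 8, 9, 7, 0, 6, 10, 1]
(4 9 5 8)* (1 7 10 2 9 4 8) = (1 7 10 2 9 5) = [0, 7, 9, 3, 4, 1, 6, 10, 8, 5, 2]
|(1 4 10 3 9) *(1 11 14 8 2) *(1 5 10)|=|(1 4)(2 5 10 3 9 11 14 8)|=8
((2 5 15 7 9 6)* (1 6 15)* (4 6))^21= (15)(1 4 6 2 5)= [0, 4, 5, 3, 6, 1, 2, 7, 8, 9, 10, 11, 12, 13, 14, 15]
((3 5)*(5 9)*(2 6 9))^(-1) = [0, 1, 3, 5, 4, 9, 2, 7, 8, 6] = (2 3 5 9 6)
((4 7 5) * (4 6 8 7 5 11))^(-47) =(4 5 6 8 7 11) =[0, 1, 2, 3, 5, 6, 8, 11, 7, 9, 10, 4]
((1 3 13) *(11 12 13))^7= (1 11 13 3 12)= [0, 11, 2, 12, 4, 5, 6, 7, 8, 9, 10, 13, 1, 3]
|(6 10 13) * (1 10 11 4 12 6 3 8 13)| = |(1 10)(3 8 13)(4 12 6 11)| = 12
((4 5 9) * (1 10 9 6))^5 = [0, 6, 2, 3, 9, 4, 5, 7, 8, 10, 1] = (1 6 5 4 9 10)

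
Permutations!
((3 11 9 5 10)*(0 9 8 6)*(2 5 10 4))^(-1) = (0 6 8 11 3 10 9)(2 4 5) = [6, 1, 4, 10, 5, 2, 8, 7, 11, 0, 9, 3]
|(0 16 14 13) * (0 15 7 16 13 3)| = 7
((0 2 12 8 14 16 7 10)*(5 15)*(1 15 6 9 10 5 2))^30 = (0 12 7 10 2 16 9 15 14 6 1 8 5) = [12, 8, 16, 3, 4, 0, 1, 10, 5, 15, 2, 11, 7, 13, 6, 14, 9]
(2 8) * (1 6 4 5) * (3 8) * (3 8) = [0, 6, 8, 3, 5, 1, 4, 7, 2] = (1 6 4 5)(2 8)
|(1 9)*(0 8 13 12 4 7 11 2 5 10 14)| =22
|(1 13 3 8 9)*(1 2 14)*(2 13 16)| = |(1 16 2 14)(3 8 9 13)| = 4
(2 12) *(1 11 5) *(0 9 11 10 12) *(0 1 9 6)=[6, 10, 1, 3, 4, 9, 0, 7, 8, 11, 12, 5, 2]=(0 6)(1 10 12 2)(5 9 11)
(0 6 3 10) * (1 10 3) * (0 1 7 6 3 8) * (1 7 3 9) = (0 9 1 10 7 6 3 8) = [9, 10, 2, 8, 4, 5, 3, 6, 0, 1, 7]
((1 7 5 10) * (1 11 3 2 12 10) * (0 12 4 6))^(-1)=[6, 5, 3, 11, 2, 7, 4, 1, 8, 9, 12, 10, 0]=(0 6 4 2 3 11 10 12)(1 5 7)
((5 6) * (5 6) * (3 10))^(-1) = (3 10) = [0, 1, 2, 10, 4, 5, 6, 7, 8, 9, 3]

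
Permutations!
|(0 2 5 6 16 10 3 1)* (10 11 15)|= 10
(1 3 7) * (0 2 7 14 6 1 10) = (0 2 7 10)(1 3 14 6) = [2, 3, 7, 14, 4, 5, 1, 10, 8, 9, 0, 11, 12, 13, 6]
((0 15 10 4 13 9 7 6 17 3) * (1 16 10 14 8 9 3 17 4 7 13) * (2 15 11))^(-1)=(17)(0 3 13 9 8 14 15 2 11)(1 4 6 7 10 16)=[3, 4, 11, 13, 6, 5, 7, 10, 14, 8, 16, 0, 12, 9, 15, 2, 1, 17]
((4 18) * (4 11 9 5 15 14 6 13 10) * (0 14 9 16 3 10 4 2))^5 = (0 18 2 4 10 13 3 6 16 14 11)(5 9 15) = [18, 1, 4, 6, 10, 9, 16, 7, 8, 15, 13, 0, 12, 3, 11, 5, 14, 17, 2]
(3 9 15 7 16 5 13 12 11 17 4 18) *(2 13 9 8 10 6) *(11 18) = (2 13 12 18 3 8 10 6)(4 11 17)(5 9 15 7 16) = [0, 1, 13, 8, 11, 9, 2, 16, 10, 15, 6, 17, 18, 12, 14, 7, 5, 4, 3]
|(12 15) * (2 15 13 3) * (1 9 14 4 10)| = 5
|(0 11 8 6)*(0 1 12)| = |(0 11 8 6 1 12)| = 6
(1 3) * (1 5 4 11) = (1 3 5 4 11) = [0, 3, 2, 5, 11, 4, 6, 7, 8, 9, 10, 1]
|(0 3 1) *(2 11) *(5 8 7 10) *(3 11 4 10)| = 10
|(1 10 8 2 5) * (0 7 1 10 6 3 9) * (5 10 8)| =|(0 7 1 6 3 9)(2 10 5 8)| =12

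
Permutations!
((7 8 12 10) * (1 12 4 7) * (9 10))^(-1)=(1 10 9 12)(4 8 7)=[0, 10, 2, 3, 8, 5, 6, 4, 7, 12, 9, 11, 1]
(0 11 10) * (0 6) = (0 11 10 6) = [11, 1, 2, 3, 4, 5, 0, 7, 8, 9, 6, 10]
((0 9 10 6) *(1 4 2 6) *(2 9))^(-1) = [6, 10, 0, 3, 1, 5, 2, 7, 8, 4, 9] = (0 6 2)(1 10 9 4)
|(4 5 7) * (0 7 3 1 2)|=|(0 7 4 5 3 1 2)|=7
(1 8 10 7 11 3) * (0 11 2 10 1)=(0 11 3)(1 8)(2 10 7)=[11, 8, 10, 0, 4, 5, 6, 2, 1, 9, 7, 3]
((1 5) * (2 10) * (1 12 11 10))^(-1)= [0, 2, 10, 3, 4, 1, 6, 7, 8, 9, 11, 12, 5]= (1 2 10 11 12 5)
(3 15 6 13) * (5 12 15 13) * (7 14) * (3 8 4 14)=[0, 1, 2, 13, 14, 12, 5, 3, 4, 9, 10, 11, 15, 8, 7, 6]=(3 13 8 4 14 7)(5 12 15 6)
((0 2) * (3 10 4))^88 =(3 10 4) =[0, 1, 2, 10, 3, 5, 6, 7, 8, 9, 4]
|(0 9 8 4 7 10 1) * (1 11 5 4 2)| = 5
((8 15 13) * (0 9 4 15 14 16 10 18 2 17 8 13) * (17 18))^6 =(18)(0 4)(8 14 16 10 17)(9 15) =[4, 1, 2, 3, 0, 5, 6, 7, 14, 15, 17, 11, 12, 13, 16, 9, 10, 8, 18]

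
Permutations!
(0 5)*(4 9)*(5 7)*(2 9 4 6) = (0 7 5)(2 9 6) = [7, 1, 9, 3, 4, 0, 2, 5, 8, 6]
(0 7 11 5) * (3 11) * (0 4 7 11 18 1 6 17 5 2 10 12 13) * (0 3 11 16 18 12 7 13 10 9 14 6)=[16, 0, 9, 12, 13, 4, 17, 11, 8, 14, 7, 2, 10, 3, 6, 15, 18, 5, 1]=(0 16 18 1)(2 9 14 6 17 5 4 13 3 12 10 7 11)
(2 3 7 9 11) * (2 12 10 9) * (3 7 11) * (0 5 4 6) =(0 5 4 6)(2 7)(3 11 12 10 9) =[5, 1, 7, 11, 6, 4, 0, 2, 8, 3, 9, 12, 10]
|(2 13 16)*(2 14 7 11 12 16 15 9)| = |(2 13 15 9)(7 11 12 16 14)| = 20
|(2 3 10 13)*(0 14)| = |(0 14)(2 3 10 13)| = 4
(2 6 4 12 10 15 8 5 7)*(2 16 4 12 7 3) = [0, 1, 6, 2, 7, 3, 12, 16, 5, 9, 15, 11, 10, 13, 14, 8, 4] = (2 6 12 10 15 8 5 3)(4 7 16)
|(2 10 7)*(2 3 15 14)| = |(2 10 7 3 15 14)| = 6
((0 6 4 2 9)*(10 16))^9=[9, 1, 4, 3, 6, 5, 0, 7, 8, 2, 16, 11, 12, 13, 14, 15, 10]=(0 9 2 4 6)(10 16)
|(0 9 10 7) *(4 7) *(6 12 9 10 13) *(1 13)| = 20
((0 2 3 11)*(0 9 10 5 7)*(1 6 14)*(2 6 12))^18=(0 3)(1 10)(2 7)(5 12)(6 11)(9 14)=[3, 10, 7, 0, 4, 12, 11, 2, 8, 14, 1, 6, 5, 13, 9]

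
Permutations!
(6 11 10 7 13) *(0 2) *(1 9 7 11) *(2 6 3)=[6, 9, 0, 2, 4, 5, 1, 13, 8, 7, 11, 10, 12, 3]=(0 6 1 9 7 13 3 2)(10 11)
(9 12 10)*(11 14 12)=[0, 1, 2, 3, 4, 5, 6, 7, 8, 11, 9, 14, 10, 13, 12]=(9 11 14 12 10)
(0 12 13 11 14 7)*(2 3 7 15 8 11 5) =(0 12 13 5 2 3 7)(8 11 14 15) =[12, 1, 3, 7, 4, 2, 6, 0, 11, 9, 10, 14, 13, 5, 15, 8]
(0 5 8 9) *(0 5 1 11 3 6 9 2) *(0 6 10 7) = (0 1 11 3 10 7)(2 6 9 5 8) = [1, 11, 6, 10, 4, 8, 9, 0, 2, 5, 7, 3]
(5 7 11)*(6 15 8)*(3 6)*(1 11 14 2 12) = (1 11 5 7 14 2 12)(3 6 15 8) = [0, 11, 12, 6, 4, 7, 15, 14, 3, 9, 10, 5, 1, 13, 2, 8]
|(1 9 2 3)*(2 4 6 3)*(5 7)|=10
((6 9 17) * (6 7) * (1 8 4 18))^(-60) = (18) = [0, 1, 2, 3, 4, 5, 6, 7, 8, 9, 10, 11, 12, 13, 14, 15, 16, 17, 18]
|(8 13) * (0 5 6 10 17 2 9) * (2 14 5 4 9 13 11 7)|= |(0 4 9)(2 13 8 11 7)(5 6 10 17 14)|= 15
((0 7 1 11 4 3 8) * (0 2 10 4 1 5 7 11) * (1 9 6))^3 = (0 6 11 1 9)(2 3 10 8 4)(5 7) = [6, 9, 3, 10, 2, 7, 11, 5, 4, 0, 8, 1]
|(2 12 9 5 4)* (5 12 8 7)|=|(2 8 7 5 4)(9 12)|=10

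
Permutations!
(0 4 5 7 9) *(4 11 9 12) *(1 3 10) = (0 11 9)(1 3 10)(4 5 7 12) = [11, 3, 2, 10, 5, 7, 6, 12, 8, 0, 1, 9, 4]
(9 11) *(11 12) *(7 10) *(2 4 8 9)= [0, 1, 4, 3, 8, 5, 6, 10, 9, 12, 7, 2, 11]= (2 4 8 9 12 11)(7 10)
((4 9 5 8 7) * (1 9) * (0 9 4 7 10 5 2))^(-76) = (0 2 9)(5 10 8) = [2, 1, 9, 3, 4, 10, 6, 7, 5, 0, 8]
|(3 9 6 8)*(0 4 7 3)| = 7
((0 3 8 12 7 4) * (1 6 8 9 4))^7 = (0 4 9 3)(1 8 7 6 12) = [4, 8, 2, 0, 9, 5, 12, 6, 7, 3, 10, 11, 1]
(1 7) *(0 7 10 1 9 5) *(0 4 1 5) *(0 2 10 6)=(0 7 9 2 10 5 4 1 6)=[7, 6, 10, 3, 1, 4, 0, 9, 8, 2, 5]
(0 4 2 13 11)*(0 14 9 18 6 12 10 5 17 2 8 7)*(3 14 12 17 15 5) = [4, 1, 13, 14, 8, 15, 17, 0, 7, 18, 3, 12, 10, 11, 9, 5, 16, 2, 6] = (0 4 8 7)(2 13 11 12 10 3 14 9 18 6 17)(5 15)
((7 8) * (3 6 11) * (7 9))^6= [0, 1, 2, 3, 4, 5, 6, 7, 8, 9, 10, 11]= (11)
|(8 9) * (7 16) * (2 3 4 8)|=10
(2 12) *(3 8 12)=(2 3 8 12)=[0, 1, 3, 8, 4, 5, 6, 7, 12, 9, 10, 11, 2]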